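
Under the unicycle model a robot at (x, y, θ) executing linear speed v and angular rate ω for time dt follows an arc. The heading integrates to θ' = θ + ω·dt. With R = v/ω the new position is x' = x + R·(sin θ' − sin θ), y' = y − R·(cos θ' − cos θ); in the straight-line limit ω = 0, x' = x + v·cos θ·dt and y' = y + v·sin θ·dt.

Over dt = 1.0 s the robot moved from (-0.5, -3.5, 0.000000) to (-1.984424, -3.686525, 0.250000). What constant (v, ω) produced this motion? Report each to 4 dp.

v = -1.5000, ω = 0.2500

Δθ = 0.250000 − 0.000000 = 0.250000
ω = Δθ/dt = 0.250000/1.0 = 0.2500
R = Δx/(sin θ' − sin θ) = -6.0000
v = R·ω = -6.0000·0.2500 = -1.5000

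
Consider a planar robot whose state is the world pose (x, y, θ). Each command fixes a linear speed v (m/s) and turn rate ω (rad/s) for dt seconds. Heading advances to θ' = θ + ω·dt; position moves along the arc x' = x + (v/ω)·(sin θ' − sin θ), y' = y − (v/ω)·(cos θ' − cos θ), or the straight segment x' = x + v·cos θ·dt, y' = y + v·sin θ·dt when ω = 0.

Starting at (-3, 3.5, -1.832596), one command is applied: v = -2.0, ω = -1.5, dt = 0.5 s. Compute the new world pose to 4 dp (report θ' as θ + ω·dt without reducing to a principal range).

θ' = -1.8326 + -1.5·0.5 = -2.5826
R = v/ω = -2.0/-1.5 = 1.3333
x' = -3 + 1.3333·(sin -2.5826 − sin -1.8326) = -2.4192
y' = 3.5 − 1.3333·(cos -2.5826 − cos -1.8326) = 4.2853

(-2.4192, 4.2853, -2.5826)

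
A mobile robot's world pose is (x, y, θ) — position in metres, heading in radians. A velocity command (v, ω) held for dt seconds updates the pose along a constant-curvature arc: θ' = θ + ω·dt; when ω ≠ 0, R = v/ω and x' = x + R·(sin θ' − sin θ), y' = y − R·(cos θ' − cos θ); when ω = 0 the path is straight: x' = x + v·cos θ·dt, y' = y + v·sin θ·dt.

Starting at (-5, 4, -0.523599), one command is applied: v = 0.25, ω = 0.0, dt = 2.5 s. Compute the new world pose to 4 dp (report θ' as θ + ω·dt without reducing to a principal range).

(-4.4587, 3.6875, -0.5236)

θ' = -0.5236 + 0.0·2.5 = -0.5236
ω = 0 → straight: x' = -5 + 0.25·cos(-0.5236)·2.5 = -4.4587
y' = 4 + 0.25·sin(-0.5236)·2.5 = 3.6875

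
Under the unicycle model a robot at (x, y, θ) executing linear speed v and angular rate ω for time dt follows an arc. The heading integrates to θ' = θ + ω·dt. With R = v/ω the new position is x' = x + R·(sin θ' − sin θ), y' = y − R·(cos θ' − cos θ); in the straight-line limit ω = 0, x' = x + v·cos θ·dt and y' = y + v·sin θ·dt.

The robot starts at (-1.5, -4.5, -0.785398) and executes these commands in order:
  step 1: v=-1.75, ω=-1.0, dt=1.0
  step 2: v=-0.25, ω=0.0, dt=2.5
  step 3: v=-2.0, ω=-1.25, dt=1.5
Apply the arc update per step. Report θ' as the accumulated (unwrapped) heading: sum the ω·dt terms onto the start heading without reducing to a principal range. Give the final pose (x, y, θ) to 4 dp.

(0.5173, -1.2305, -3.6604)

step 1: θ'=-1.7854 (R=1.7500) → pose (-1.9724, -2.8899, -1.7854)
step 2: θ'=-1.7854 (straight) → pose (-1.8393, -2.2792, -1.7854)
step 3: θ'=-3.6604 (R=1.6000) → pose (0.5173, -1.2305, -3.6604)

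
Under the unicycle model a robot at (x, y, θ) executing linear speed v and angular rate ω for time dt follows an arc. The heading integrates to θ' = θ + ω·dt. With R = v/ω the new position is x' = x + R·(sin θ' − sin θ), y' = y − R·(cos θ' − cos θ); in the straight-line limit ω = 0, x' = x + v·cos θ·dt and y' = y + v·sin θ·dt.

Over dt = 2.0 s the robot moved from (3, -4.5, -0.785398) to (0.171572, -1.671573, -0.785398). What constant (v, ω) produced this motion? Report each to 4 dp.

v = -2.0000, ω = 0.0000

Δθ = -0.785398 − -0.785398 = 0.000000
ω = Δθ/dt = 0.000000/2.0 = 0.0000
ω = 0 → v = (Δx·cos θ + Δy·sin θ)/dt = -2.0000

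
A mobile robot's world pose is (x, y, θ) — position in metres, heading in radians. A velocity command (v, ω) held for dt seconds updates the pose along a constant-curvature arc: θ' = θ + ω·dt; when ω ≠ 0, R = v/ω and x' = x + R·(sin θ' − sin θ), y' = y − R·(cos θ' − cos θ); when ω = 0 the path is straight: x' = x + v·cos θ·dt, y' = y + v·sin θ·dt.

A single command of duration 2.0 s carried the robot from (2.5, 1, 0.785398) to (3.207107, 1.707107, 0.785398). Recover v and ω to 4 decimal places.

v = 0.5000, ω = 0.0000

Δθ = 0.785398 − 0.785398 = 0.000000
ω = Δθ/dt = 0.000000/2.0 = 0.0000
ω = 0 → v = (Δx·cos θ + Δy·sin θ)/dt = 0.5000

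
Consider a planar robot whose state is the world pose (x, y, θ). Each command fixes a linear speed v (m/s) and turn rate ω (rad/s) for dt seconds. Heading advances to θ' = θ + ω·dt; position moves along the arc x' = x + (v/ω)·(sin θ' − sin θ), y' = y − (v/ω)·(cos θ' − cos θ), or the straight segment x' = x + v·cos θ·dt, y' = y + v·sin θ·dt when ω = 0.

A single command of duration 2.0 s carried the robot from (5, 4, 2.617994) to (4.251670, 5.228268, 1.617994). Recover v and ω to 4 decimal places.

Δθ = 1.617994 − 2.617994 = -1.000000
ω = Δθ/dt = -1.000000/2.0 = -0.5000
R = −Δy/(cos θ' − cos θ) = -1.5000
v = R·ω = -1.5000·-0.5000 = 0.7500

v = 0.7500, ω = -0.5000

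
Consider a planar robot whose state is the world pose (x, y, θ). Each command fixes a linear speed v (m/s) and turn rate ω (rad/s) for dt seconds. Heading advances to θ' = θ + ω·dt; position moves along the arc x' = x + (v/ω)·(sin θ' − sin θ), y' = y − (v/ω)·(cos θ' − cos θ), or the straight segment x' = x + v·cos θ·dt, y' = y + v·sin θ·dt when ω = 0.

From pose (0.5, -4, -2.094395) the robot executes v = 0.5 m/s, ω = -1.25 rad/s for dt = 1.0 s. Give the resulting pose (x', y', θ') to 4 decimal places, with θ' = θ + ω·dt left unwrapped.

(0.0730, -4.1918, -3.3444)

θ' = -2.0944 + -1.25·1.0 = -3.3444
R = v/ω = 0.5/-1.25 = -0.4000
x' = 0.5 + -0.4000·(sin -3.3444 − sin -2.0944) = 0.0730
y' = -4 − -0.4000·(cos -3.3444 − cos -2.0944) = -4.1918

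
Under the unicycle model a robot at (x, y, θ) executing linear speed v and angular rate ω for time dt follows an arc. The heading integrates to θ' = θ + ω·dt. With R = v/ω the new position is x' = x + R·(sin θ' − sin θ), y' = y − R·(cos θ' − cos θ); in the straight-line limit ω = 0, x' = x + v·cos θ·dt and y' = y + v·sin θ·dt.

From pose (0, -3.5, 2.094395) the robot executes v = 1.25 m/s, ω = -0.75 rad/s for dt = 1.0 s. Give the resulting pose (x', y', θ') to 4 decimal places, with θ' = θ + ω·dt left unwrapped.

(-0.1808, -2.2925, 1.3444)

θ' = 2.0944 + -0.75·1.0 = 1.3444
R = v/ω = 1.25/-0.75 = -1.6667
x' = 0 + -1.6667·(sin 1.3444 − sin 2.0944) = -0.1808
y' = -3.5 − -1.6667·(cos 1.3444 − cos 2.0944) = -2.2925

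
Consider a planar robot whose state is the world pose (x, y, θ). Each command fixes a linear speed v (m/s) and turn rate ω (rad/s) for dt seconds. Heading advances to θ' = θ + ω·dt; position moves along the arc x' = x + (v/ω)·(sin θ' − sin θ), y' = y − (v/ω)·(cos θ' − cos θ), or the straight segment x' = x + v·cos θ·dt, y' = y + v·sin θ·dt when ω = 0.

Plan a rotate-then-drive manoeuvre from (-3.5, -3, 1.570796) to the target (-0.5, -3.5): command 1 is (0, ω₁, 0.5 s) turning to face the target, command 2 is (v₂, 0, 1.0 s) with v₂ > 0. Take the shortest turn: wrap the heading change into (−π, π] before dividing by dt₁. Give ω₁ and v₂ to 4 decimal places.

ω₁ = -3.4719, v₂ = 3.0414

heading to target = atan2(-3.5−-3, -0.5−-3.5) = -0.1651
Δθ = wrap(-0.1651 − 1.5708) = -1.7359; ω₁ = Δθ/dt₁ = -3.4719
distance = √((-0.5−-3.5)² + (-3.5−-3)²) = 3.0414; v₂ = distance/dt₂ = 3.0414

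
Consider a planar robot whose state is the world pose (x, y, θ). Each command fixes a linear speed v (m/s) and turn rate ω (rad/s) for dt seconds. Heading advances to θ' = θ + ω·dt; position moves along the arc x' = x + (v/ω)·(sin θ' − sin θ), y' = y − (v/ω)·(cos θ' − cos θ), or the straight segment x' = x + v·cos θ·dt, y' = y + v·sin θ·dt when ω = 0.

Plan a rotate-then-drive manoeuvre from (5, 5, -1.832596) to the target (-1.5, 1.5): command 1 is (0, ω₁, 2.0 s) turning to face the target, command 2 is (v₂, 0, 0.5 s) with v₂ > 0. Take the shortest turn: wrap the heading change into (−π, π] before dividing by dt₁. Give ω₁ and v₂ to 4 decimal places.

heading to target = atan2(1.5−5, -1.5−5) = -2.6477
Δθ = wrap(-2.6477 − -1.8326) = -0.8151; ω₁ = Δθ/dt₁ = -0.4075
distance = √((-1.5−5)² + (1.5−5)²) = 7.3824; v₂ = distance/dt₂ = 14.7648

ω₁ = -0.4075, v₂ = 14.7648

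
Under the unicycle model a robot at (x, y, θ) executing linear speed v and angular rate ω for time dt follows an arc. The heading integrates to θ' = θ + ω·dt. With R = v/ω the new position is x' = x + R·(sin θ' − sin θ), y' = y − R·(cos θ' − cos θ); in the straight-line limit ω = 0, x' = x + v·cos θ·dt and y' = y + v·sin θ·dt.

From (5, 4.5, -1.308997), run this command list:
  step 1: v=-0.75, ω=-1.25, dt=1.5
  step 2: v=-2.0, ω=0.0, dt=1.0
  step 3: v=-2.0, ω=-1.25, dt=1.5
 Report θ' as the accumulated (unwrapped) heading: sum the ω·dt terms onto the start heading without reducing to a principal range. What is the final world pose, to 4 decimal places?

step 1: θ'=-3.1840 (R=0.6000) → pose (5.6050, 5.2548, -3.1840)
step 2: θ'=-3.1840 (straight) → pose (7.6032, 5.1700, -3.1840)
step 3: θ'=-5.0590 (R=1.6000) → pose (9.0402, 3.0279, -5.0590)

(9.0402, 3.0279, -5.0590)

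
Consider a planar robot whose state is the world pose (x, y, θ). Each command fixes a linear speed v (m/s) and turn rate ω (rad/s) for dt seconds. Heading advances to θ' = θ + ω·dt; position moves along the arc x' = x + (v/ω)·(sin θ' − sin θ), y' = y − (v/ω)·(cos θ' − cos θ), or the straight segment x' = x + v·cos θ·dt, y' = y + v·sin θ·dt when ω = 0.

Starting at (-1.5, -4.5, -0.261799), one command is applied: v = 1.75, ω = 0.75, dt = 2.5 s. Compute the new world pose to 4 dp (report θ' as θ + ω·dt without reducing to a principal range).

(1.4351, -2.1473, 1.6132)

θ' = -0.2618 + 0.75·2.5 = 1.6132
R = v/ω = 1.75/0.75 = 2.3333
x' = -1.5 + 2.3333·(sin 1.6132 − sin -0.2618) = 1.4351
y' = -4.5 − 2.3333·(cos 1.6132 − cos -0.2618) = -2.1473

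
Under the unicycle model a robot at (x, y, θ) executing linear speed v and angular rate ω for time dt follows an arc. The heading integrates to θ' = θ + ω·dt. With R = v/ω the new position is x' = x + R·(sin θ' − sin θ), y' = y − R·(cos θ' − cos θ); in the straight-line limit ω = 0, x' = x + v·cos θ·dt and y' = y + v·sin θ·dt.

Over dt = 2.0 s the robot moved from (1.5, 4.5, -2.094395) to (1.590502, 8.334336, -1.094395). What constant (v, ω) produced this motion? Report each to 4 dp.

Δθ = -1.094395 − -2.094395 = 1.000000
ω = Δθ/dt = 1.000000/2.0 = 0.5000
R = −Δy/(cos θ' − cos θ) = -4.0000
v = R·ω = -4.0000·0.5000 = -2.0000

v = -2.0000, ω = 0.5000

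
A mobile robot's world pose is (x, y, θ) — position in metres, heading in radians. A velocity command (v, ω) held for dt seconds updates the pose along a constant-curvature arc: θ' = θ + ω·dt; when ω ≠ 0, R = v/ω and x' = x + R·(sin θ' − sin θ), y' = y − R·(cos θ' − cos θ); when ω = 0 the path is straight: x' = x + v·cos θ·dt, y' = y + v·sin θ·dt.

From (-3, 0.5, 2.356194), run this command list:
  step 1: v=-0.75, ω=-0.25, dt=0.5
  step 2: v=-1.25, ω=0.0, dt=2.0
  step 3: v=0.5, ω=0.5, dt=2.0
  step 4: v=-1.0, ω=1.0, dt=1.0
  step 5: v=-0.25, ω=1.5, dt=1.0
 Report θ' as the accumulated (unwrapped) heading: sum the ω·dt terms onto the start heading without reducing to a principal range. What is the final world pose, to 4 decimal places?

step 1: θ'=2.2312 (R=3.0000) → pose (-2.7521, 0.2190, 2.2312)
step 2: θ'=2.2312 (straight) → pose (-1.2185, -1.7554, 2.2312)
step 3: θ'=3.2312 (R=1.0000) → pose (-2.0977, -1.3728, 3.2312)
step 4: θ'=4.2312 (R=-1.0000) → pose (-1.3008, -0.8397, 4.2312)
step 5: θ'=5.7312 (R=-0.1667) → pose (-1.3611, -0.6206, 5.7312)

(-1.3611, -0.6206, 5.7312)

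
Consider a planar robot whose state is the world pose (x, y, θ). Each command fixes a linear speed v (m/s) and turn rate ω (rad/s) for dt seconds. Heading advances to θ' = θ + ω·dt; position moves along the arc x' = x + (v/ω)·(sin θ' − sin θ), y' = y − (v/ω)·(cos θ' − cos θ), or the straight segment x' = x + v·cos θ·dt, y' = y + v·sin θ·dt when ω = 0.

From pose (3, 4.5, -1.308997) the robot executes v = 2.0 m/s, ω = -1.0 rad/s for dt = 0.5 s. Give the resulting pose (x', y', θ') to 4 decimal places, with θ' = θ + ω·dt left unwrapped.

θ' = -1.3090 + -1.0·0.5 = -1.8090
R = v/ω = 2.0/-1.0 = -2.0000
x' = 3 + -2.0000·(sin -1.8090 − sin -1.3090) = 3.0117
y' = 4.5 − -2.0000·(cos -1.8090 − cos -1.3090) = 3.5105

(3.0117, 3.5105, -1.8090)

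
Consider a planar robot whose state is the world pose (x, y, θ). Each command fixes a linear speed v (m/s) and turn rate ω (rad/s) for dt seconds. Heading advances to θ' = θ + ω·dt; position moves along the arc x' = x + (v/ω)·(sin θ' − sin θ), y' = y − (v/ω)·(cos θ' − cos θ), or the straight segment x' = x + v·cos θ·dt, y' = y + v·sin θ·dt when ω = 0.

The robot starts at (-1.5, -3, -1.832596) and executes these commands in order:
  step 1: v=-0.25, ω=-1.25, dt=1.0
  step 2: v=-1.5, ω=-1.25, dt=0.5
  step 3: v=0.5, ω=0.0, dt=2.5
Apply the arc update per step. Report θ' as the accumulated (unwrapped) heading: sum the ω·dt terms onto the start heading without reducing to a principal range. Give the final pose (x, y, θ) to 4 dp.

step 1: θ'=-3.0826 (R=0.2000) → pose (-1.3186, -2.8521, -3.0826)
step 2: θ'=-3.7076 (R=1.2000) → pose (-0.6043, -3.0372, -3.7076)
step 3: θ'=-3.7076 (straight) → pose (-1.6594, -2.3668, -3.7076)

(-1.6594, -2.3668, -3.7076)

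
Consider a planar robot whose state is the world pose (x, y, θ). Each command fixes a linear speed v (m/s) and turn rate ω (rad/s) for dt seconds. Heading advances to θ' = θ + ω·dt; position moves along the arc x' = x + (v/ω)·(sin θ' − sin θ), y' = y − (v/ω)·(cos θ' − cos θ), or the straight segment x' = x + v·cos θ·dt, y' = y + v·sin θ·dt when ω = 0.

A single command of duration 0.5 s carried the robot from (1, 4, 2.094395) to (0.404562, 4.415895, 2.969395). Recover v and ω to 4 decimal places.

Δθ = 2.969395 − 2.094395 = 0.875000
ω = Δθ/dt = 0.875000/0.5 = 1.7500
R = Δx/(sin θ' − sin θ) = 0.8571
v = R·ω = 0.8571·1.7500 = 1.5000

v = 1.5000, ω = 1.7500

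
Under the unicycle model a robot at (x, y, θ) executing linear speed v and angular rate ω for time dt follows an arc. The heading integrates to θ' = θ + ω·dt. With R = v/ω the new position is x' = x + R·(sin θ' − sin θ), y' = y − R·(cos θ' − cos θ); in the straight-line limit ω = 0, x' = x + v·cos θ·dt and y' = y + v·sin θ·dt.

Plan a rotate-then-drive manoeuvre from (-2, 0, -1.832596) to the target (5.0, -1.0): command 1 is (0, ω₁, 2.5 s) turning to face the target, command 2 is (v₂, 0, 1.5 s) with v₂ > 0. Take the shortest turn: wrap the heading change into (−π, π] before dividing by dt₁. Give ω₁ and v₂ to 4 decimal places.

ω₁ = 0.6763, v₂ = 4.7140

heading to target = atan2(-1−0, 5−-2) = -0.1419
Δθ = wrap(-0.1419 − -1.8326) = 1.6907; ω₁ = Δθ/dt₁ = 0.6763
distance = √((5−-2)² + (-1−0)²) = 7.0711; v₂ = distance/dt₂ = 4.7140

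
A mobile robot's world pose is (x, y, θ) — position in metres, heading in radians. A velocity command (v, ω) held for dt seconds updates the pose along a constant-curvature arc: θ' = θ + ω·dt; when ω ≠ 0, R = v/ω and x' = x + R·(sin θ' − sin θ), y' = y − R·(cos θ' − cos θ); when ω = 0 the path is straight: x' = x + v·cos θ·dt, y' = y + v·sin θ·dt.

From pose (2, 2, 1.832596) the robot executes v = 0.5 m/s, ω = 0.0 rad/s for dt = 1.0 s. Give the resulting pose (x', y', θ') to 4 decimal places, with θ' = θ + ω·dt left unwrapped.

(1.8706, 2.4830, 1.8326)

θ' = 1.8326 + 0.0·1.0 = 1.8326
ω = 0 → straight: x' = 2 + 0.5·cos(1.8326)·1.0 = 1.8706
y' = 2 + 0.5·sin(1.8326)·1.0 = 2.4830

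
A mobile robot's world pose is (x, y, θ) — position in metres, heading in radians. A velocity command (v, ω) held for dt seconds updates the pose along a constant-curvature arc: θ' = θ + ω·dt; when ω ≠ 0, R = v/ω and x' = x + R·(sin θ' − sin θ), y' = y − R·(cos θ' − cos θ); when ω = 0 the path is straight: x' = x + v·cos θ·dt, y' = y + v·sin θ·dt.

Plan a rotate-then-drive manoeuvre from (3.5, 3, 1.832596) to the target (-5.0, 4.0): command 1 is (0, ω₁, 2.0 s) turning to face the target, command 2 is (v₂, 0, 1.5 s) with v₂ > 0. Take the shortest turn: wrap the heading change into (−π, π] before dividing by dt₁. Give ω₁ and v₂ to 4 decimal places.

ω₁ = 0.5959, v₂ = 5.7057

heading to target = atan2(4−3, -5−3.5) = 3.0245
Δθ = wrap(3.0245 − 1.8326) = 1.1919; ω₁ = Δθ/dt₁ = 0.5959
distance = √((-5−3.5)² + (4−3)²) = 8.5586; v₂ = distance/dt₂ = 5.7057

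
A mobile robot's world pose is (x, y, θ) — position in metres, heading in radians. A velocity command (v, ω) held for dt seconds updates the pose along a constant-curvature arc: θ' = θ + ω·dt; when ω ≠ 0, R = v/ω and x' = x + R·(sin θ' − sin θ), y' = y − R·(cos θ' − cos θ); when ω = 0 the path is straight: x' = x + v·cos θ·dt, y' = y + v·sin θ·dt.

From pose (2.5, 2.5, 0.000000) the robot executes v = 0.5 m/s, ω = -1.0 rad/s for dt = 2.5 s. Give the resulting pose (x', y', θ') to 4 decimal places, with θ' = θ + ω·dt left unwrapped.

(2.7992, 1.5994, -2.5000)

θ' = 0.0000 + -1.0·2.5 = -2.5000
R = v/ω = 0.5/-1.0 = -0.5000
x' = 2.5 + -0.5000·(sin -2.5000 − sin 0.0000) = 2.7992
y' = 2.5 − -0.5000·(cos -2.5000 − cos 0.0000) = 1.5994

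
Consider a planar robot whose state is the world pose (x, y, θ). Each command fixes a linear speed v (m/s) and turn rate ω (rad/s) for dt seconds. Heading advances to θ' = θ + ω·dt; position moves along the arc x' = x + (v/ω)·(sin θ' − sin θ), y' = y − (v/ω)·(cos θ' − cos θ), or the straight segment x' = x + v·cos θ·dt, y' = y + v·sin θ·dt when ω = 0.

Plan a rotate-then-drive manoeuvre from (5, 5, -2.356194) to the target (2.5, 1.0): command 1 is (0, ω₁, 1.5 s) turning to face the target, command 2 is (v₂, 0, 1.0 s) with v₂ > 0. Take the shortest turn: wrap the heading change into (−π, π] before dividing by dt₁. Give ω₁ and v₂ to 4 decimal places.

ω₁ = 0.1512, v₂ = 4.7170

heading to target = atan2(1−5, 2.5−5) = -2.1294
Δθ = wrap(-2.1294 − -2.3562) = 0.2268; ω₁ = Δθ/dt₁ = 0.1512
distance = √((2.5−5)² + (1−5)²) = 4.7170; v₂ = distance/dt₂ = 4.7170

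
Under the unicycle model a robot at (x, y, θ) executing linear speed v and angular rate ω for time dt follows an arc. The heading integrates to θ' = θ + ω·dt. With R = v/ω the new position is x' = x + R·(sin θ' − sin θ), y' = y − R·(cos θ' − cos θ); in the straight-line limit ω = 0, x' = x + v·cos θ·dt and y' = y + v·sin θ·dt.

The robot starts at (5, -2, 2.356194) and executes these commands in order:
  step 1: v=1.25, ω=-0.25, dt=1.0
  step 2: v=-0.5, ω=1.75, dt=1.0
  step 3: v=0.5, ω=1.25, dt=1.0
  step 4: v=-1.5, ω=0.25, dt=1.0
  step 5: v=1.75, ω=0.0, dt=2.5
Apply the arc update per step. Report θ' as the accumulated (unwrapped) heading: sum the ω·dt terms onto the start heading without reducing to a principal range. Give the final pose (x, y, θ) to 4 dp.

step 1: θ'=2.1062 (R=-5.0000) → pose (4.2352, -1.0154, 2.1062)
step 2: θ'=3.8562 (R=-0.2857) → pose (4.6682, -1.0854, 3.8562)
step 3: θ'=5.1062 (R=0.4000) → pose (4.5609, -1.5411, 5.1062)
step 4: θ'=5.3562 (R=-6.0000) → pose (3.8191, -0.2418, 5.3562)
step 5: θ'=5.3562 (straight) → pose (6.4452, -3.7410, 5.3562)

(6.4452, -3.7410, 5.3562)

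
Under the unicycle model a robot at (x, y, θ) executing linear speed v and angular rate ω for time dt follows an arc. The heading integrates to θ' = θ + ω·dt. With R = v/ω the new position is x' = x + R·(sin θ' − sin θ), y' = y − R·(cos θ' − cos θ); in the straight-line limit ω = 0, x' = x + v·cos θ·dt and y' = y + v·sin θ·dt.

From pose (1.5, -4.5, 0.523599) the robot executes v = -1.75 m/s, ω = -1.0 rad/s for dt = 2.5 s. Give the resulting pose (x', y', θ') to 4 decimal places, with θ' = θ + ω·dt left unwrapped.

(-0.9830, -2.2940, -1.9764)

θ' = 0.5236 + -1.0·2.5 = -1.9764
R = v/ω = -1.75/-1.0 = 1.7500
x' = 1.5 + 1.7500·(sin -1.9764 − sin 0.5236) = -0.9830
y' = -4.5 − 1.7500·(cos -1.9764 − cos 0.5236) = -2.2940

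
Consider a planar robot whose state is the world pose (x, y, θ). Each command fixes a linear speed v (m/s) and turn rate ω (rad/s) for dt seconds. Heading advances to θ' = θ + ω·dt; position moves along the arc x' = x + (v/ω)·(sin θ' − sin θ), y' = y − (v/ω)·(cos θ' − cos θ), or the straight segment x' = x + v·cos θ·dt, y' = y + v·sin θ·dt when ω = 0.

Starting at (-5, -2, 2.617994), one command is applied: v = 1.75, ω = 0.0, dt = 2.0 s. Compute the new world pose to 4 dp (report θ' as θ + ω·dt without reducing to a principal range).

(-8.0311, -0.2500, 2.6180)

θ' = 2.6180 + 0.0·2.0 = 2.6180
ω = 0 → straight: x' = -5 + 1.75·cos(2.6180)·2.0 = -8.0311
y' = -2 + 1.75·sin(2.6180)·2.0 = -0.2500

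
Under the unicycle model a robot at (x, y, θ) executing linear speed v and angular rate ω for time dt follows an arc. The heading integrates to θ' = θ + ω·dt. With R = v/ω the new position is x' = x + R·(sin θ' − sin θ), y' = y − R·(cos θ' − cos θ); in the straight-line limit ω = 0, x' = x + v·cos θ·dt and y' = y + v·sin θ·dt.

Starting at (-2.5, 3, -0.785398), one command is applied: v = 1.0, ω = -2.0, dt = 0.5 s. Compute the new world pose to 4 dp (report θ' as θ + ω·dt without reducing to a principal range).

(-2.3650, 2.5400, -1.7854)

θ' = -0.7854 + -2.0·0.5 = -1.7854
R = v/ω = 1.0/-2.0 = -0.5000
x' = -2.5 + -0.5000·(sin -1.7854 − sin -0.7854) = -2.3650
y' = 3 − -0.5000·(cos -1.7854 − cos -0.7854) = 2.5400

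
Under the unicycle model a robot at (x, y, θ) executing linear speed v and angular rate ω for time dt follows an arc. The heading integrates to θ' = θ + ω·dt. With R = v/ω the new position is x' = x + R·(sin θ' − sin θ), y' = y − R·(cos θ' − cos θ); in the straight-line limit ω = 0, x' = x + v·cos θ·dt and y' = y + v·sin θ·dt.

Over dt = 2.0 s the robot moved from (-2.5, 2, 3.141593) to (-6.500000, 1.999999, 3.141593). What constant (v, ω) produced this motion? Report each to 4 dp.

v = 2.0000, ω = 0.0000

Δθ = 3.141593 − 3.141593 = 0.000000
ω = Δθ/dt = 0.000000/2.0 = 0.0000
ω = 0 → v = (Δx·cos θ + Δy·sin θ)/dt = 2.0000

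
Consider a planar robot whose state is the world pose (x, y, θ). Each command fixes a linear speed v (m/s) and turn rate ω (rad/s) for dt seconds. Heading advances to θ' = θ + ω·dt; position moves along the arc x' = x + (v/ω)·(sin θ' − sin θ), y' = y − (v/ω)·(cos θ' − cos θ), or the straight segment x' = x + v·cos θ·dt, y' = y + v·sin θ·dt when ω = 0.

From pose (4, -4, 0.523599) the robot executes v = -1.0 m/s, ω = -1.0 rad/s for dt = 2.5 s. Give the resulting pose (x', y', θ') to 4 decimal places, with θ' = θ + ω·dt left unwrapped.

(2.5811, -2.7394, -1.9764)

θ' = 0.5236 + -1.0·2.5 = -1.9764
R = v/ω = -1.0/-1.0 = 1.0000
x' = 4 + 1.0000·(sin -1.9764 − sin 0.5236) = 2.5811
y' = -4 − 1.0000·(cos -1.9764 − cos 0.5236) = -2.7394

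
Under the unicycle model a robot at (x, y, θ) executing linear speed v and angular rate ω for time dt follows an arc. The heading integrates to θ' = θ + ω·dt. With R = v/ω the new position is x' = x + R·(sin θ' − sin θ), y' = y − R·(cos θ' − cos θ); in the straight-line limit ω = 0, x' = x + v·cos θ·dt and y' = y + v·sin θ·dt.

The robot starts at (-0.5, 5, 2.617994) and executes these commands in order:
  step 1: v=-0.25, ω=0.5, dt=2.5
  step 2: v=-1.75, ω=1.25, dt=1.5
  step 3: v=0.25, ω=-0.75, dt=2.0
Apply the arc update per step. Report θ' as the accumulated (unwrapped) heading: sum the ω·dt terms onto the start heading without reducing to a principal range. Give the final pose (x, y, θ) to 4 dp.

(-0.0019, 6.8698, 4.2430)

step 1: θ'=3.8680 (R=-0.5000) → pose (0.0821, 5.0592, 3.8680)
step 2: θ'=5.7430 (R=-1.4000) → pose (-0.1277, 7.3065, 5.7430)
step 3: θ'=4.2430 (R=-0.3333) → pose (-0.0019, 6.8698, 4.2430)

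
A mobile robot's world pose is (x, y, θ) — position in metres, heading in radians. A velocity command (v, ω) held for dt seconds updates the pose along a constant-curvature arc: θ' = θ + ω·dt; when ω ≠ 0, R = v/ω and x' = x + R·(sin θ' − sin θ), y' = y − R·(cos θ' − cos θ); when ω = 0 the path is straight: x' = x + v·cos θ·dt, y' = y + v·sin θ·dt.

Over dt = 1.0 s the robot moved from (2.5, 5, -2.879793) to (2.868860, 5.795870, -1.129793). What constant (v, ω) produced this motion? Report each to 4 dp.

Δθ = -1.129793 − -2.879793 = 1.750000
ω = Δθ/dt = 1.750000/1.0 = 1.7500
R = −Δy/(cos θ' − cos θ) = -0.5714
v = R·ω = -0.5714·1.7500 = -1.0000

v = -1.0000, ω = 1.7500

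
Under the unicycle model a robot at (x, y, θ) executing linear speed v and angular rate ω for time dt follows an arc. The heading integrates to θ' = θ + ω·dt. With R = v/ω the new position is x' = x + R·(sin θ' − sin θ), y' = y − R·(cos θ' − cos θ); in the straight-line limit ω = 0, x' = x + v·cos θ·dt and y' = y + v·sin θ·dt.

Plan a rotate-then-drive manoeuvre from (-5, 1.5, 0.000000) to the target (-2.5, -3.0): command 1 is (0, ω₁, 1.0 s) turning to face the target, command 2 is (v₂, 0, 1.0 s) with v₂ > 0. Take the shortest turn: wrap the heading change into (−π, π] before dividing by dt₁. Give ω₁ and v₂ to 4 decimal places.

ω₁ = -1.0637, v₂ = 5.1478

heading to target = atan2(-3−1.5, -2.5−-5) = -1.0637
Δθ = wrap(-1.0637 − 0.0000) = -1.0637; ω₁ = Δθ/dt₁ = -1.0637
distance = √((-2.5−-5)² + (-3−1.5)²) = 5.1478; v₂ = distance/dt₂ = 5.1478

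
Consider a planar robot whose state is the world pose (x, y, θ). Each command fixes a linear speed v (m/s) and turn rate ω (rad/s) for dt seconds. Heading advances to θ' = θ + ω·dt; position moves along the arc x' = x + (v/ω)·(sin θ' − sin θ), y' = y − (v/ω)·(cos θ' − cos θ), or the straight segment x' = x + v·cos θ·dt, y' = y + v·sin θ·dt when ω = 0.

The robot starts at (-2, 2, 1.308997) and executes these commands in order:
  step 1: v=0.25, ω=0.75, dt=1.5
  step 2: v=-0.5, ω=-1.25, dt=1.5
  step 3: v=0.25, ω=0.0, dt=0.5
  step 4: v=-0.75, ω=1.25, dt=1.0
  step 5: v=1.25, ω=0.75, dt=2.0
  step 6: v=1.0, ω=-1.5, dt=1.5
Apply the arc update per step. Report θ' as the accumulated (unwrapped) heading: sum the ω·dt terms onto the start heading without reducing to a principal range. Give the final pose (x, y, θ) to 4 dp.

step 1: θ'=2.4340 (R=0.3333) → pose (-2.1053, 2.3396, 2.4340)
step 2: θ'=0.5590 (R=0.4000) → pose (-2.1532, 1.6965, 0.5590)
step 3: θ'=0.5590 (straight) → pose (-2.0472, 1.7628, 0.5590)
step 4: θ'=1.8090 (R=-0.6000) → pose (-2.3121, 1.1125, 1.8090)
step 5: θ'=3.3090 (R=1.6667) → pose (-4.2094, 2.3627, 3.3090)
step 6: θ'=1.0590 (R=-0.6667) → pose (-4.9017, 3.3465, 1.0590)

(-4.9017, 3.3465, 1.0590)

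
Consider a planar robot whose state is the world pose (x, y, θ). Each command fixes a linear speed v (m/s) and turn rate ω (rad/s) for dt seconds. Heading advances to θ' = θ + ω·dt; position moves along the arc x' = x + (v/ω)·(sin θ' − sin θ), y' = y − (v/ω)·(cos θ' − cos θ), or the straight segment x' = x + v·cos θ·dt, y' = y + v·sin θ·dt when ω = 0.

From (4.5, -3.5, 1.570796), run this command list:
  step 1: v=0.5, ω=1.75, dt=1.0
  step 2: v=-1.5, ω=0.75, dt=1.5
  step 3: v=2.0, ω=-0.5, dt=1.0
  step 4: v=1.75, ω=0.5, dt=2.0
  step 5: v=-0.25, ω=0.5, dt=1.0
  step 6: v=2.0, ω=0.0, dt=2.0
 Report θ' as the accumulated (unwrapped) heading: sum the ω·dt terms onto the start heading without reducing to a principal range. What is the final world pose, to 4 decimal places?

step 1: θ'=3.3208 (R=0.2857) → pose (4.1634, -3.2189, 3.3208)
step 2: θ'=4.4458 (R=-2.0000) → pose (5.7362, -1.7778, 4.4458)
step 3: θ'=3.9458 (R=-4.0000) → pose (4.7586, -3.4987, 3.9458)
step 4: θ'=4.9458 (R=3.5000) → pose (3.8745, -6.7362, 4.9458)
step 5: θ'=5.4458 (R=-0.5000) → pose (3.7595, -6.5171, 5.4458)
step 6: θ'=5.4458 (straight) → pose (6.4371, -9.4887, 5.4458)

(6.4371, -9.4887, 5.4458)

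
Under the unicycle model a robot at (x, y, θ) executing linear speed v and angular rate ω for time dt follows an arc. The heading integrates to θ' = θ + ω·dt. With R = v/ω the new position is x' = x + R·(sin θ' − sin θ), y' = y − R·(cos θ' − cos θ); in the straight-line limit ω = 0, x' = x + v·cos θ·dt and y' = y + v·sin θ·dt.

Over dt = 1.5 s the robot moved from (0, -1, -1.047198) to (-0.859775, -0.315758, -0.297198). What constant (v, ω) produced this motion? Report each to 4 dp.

Δθ = -0.297198 − -1.047198 = 0.750000
ω = Δθ/dt = 0.750000/1.5 = 0.5000
R = Δx/(sin θ' − sin θ) = -1.5000
v = R·ω = -1.5000·0.5000 = -0.7500

v = -0.7500, ω = 0.5000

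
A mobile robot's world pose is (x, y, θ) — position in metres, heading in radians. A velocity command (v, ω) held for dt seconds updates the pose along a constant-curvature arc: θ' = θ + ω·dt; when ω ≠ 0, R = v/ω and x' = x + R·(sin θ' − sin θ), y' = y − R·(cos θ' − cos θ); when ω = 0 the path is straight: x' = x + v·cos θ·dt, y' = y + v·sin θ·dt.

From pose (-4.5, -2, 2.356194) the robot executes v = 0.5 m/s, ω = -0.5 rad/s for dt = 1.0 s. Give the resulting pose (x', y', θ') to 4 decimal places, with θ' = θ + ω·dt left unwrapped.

(-4.7524, -1.5744, 1.8562)

θ' = 2.3562 + -0.5·1.0 = 1.8562
R = v/ω = 0.5/-0.5 = -1.0000
x' = -4.5 + -1.0000·(sin 1.8562 − sin 2.3562) = -4.7524
y' = -2 − -1.0000·(cos 1.8562 − cos 2.3562) = -1.5744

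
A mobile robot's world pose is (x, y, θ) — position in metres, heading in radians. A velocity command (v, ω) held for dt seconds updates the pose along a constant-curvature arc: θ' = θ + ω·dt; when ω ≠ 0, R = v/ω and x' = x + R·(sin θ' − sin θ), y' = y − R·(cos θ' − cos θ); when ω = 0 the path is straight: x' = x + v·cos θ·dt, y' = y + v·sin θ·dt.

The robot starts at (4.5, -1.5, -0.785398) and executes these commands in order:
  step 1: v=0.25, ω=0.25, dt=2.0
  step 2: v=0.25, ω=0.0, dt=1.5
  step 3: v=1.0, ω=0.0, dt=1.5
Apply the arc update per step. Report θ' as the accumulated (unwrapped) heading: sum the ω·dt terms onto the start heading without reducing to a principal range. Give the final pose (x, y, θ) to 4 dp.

step 1: θ'=-0.2854 (R=1.0000) → pose (4.9256, -1.7524, -0.2854)
step 2: θ'=-0.2854 (straight) → pose (5.2854, -1.8580, -0.2854)
step 3: θ'=-0.2854 (straight) → pose (6.7247, -2.2803, -0.2854)

(6.7247, -2.2803, -0.2854)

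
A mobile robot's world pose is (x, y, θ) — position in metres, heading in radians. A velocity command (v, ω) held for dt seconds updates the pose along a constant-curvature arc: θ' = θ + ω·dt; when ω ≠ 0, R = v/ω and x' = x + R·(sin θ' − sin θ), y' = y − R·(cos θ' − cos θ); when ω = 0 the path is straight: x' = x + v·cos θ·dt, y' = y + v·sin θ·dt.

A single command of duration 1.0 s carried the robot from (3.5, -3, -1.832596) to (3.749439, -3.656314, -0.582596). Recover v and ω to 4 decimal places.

Δθ = -0.582596 − -1.832596 = 1.250000
ω = Δθ/dt = 1.250000/1.0 = 1.2500
R = −Δy/(cos θ' − cos θ) = 0.6000
v = R·ω = 0.6000·1.2500 = 0.7500

v = 0.7500, ω = 1.2500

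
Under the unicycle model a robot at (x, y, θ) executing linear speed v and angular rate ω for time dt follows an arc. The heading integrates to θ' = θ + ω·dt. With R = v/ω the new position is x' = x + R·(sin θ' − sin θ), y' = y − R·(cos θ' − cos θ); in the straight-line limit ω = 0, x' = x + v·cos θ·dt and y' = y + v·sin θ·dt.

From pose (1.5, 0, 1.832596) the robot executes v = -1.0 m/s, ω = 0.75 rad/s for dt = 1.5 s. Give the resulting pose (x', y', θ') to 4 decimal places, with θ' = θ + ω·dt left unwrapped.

θ' = 1.8326 + 0.75·1.5 = 2.9576
R = v/ω = -1.0/0.75 = -1.3333
x' = 1.5 + -1.3333·(sin 2.9576 − sin 1.8326) = 2.5440
y' = 0 − -1.3333·(cos 2.9576 − cos 1.8326) = -0.9657

(2.5440, -0.9657, 2.9576)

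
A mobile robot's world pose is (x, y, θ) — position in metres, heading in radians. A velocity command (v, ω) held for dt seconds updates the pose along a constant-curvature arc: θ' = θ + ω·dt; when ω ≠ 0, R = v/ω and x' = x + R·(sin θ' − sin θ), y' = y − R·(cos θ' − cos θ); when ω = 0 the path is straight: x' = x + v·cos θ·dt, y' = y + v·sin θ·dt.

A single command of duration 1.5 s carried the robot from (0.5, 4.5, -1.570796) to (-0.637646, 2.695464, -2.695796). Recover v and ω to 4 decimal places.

Δθ = -2.695796 − -1.570796 = -1.125000
ω = Δθ/dt = -1.125000/1.5 = -0.7500
R = −Δy/(cos θ' − cos θ) = -2.0000
v = R·ω = -2.0000·-0.7500 = 1.5000

v = 1.5000, ω = -0.7500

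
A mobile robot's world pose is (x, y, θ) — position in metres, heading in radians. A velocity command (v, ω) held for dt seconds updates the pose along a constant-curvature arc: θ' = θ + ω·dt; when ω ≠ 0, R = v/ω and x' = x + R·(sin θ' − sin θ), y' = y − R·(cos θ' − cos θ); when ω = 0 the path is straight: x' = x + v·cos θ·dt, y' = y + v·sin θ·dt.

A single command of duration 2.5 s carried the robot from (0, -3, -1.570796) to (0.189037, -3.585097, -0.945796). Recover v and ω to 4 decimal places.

v = 0.2500, ω = 0.2500

Δθ = -0.945796 − -1.570796 = 0.625000
ω = Δθ/dt = 0.625000/2.5 = 0.2500
R = −Δy/(cos θ' − cos θ) = 1.0000
v = R·ω = 1.0000·0.2500 = 0.2500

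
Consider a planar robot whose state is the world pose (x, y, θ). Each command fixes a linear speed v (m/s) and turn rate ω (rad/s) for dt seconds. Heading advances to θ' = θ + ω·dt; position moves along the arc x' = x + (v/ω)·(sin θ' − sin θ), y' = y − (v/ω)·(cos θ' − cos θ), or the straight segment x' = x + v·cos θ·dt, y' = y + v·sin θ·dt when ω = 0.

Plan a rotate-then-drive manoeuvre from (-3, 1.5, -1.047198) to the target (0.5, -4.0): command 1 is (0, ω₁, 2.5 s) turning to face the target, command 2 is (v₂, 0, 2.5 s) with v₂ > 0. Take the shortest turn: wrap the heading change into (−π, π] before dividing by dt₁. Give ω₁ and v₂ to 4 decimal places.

heading to target = atan2(-4−1.5, 0.5−-3) = -1.0041
Δθ = wrap(-1.0041 − -1.0472) = 0.0431; ω₁ = Δθ/dt₁ = 0.0173
distance = √((0.5−-3)² + (-4−1.5)²) = 6.5192; v₂ = distance/dt₂ = 2.6077

ω₁ = 0.0173, v₂ = 2.6077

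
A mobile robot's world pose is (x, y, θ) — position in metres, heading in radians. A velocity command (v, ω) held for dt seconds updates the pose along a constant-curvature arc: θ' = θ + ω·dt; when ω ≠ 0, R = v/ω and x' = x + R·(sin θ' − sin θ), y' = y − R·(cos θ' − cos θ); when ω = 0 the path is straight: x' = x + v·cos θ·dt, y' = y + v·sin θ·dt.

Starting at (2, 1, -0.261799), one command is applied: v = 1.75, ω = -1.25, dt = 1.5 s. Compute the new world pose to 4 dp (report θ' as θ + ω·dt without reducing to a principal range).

θ' = -0.2618 + -1.25·1.5 = -2.1368
R = v/ω = 1.75/-1.25 = -1.4000
x' = 2 + -1.4000·(sin -2.1368 − sin -0.2618) = 2.8193
y' = 1 − -1.4000·(cos -2.1368 − cos -0.2618) = -1.1031

(2.8193, -1.1031, -2.1368)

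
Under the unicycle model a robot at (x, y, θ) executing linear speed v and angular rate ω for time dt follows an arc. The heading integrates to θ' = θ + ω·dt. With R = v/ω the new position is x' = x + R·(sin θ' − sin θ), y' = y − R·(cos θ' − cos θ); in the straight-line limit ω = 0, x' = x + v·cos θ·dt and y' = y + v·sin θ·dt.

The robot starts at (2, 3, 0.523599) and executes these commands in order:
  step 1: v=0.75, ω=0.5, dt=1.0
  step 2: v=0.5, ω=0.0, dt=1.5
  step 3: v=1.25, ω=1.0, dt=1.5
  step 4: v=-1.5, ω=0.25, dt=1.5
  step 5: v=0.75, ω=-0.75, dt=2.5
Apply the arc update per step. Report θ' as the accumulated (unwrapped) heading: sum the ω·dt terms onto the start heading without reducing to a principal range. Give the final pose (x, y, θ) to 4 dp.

(3.9973, 6.3857, 1.0236)

step 1: θ'=1.0236 (R=1.5000) → pose (2.5310, 3.5186, 1.0236)
step 2: θ'=1.0236 (straight) → pose (2.9212, 4.1591, 1.0236)
step 3: θ'=2.5236 (R=1.2500) → pose (2.5780, 5.8283, 2.5236)
step 4: θ'=2.8986 (R=-6.0000) → pose (4.6107, 4.8948, 2.8986)
step 5: θ'=1.0236 (R=-1.0000) → pose (3.9973, 6.3857, 1.0236)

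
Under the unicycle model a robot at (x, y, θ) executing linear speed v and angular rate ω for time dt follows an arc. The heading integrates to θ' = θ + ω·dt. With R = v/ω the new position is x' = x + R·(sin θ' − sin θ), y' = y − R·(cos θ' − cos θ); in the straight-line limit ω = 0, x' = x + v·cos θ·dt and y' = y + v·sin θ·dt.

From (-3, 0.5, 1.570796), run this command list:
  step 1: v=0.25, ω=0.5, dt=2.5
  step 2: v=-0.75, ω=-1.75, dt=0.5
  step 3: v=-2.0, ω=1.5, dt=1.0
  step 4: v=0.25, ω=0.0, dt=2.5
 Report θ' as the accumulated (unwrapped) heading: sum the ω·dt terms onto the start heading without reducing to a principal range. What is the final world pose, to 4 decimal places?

(-2.0349, -0.2462, 3.4458)

step 1: θ'=2.8208 (R=0.5000) → pose (-3.3423, 0.9745, 2.8208)
step 2: θ'=1.9458 (R=0.4286) → pose (-3.0787, 0.7248, 1.9458)
step 3: θ'=3.4458 (R=-1.3333) → pose (-1.4386, -0.0590, 3.4458)
step 4: θ'=3.4458 (straight) → pose (-2.0349, -0.2462, 3.4458)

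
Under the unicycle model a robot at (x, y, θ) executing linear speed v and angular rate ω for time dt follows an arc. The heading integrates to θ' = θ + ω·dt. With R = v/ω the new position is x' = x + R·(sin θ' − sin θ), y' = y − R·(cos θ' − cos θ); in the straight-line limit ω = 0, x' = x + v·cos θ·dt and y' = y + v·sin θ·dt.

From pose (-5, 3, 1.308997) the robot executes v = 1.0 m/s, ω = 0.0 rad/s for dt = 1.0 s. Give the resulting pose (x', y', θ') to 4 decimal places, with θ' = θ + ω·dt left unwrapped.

θ' = 1.3090 + 0.0·1.0 = 1.3090
ω = 0 → straight: x' = -5 + 1.0·cos(1.3090)·1.0 = -4.7412
y' = 3 + 1.0·sin(1.3090)·1.0 = 3.9659

(-4.7412, 3.9659, 1.3090)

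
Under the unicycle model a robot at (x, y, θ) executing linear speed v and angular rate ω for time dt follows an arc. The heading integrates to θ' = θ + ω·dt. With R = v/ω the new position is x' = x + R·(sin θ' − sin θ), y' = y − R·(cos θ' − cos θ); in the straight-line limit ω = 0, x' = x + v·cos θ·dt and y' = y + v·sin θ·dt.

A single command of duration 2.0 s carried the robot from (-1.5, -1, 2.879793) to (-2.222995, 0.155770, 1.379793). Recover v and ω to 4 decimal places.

v = 0.7500, ω = -0.7500

Δθ = 1.379793 − 2.879793 = -1.500000
ω = Δθ/dt = -1.500000/2.0 = -0.7500
R = −Δy/(cos θ' − cos θ) = -1.0000
v = R·ω = -1.0000·-0.7500 = 0.7500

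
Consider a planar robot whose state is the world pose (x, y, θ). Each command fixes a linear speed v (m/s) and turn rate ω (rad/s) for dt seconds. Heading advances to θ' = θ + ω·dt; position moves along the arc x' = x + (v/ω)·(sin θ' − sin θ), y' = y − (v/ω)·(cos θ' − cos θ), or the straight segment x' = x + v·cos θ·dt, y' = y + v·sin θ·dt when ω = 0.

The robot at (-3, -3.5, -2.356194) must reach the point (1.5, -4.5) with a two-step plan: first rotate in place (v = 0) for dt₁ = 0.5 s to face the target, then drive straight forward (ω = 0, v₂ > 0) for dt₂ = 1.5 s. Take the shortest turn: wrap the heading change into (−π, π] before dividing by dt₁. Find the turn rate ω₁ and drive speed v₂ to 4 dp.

heading to target = atan2(-4.5−-3.5, 1.5−-3) = -0.2187
Δθ = wrap(-0.2187 − -2.3562) = 2.1375; ω₁ = Δθ/dt₁ = 4.2751
distance = √((1.5−-3)² + (-4.5−-3.5)²) = 4.6098; v₂ = distance/dt₂ = 3.0732

ω₁ = 4.2751, v₂ = 3.0732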